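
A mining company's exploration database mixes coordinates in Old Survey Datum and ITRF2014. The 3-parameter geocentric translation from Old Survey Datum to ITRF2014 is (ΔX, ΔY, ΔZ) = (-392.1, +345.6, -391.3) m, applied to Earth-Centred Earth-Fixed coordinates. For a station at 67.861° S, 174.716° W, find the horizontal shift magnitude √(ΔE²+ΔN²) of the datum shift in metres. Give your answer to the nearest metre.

423 m

The local east axis at (φ, λ) is (−sin λ, cos λ, 0), so ΔE = −sin(-174.716°)·(-392.1) + cos(-174.716°)·345.6 = -380.24 m.
The local north axis is (−sin φ cos λ, −sin φ sin λ, cos φ), giving ΔN = 361.648 − 29.481 − 147.463 = 184.70 m.
Horizontal magnitude = √(ΔE² + ΔN²) = √((-380.24)² + 184.70²) = 422.73 m.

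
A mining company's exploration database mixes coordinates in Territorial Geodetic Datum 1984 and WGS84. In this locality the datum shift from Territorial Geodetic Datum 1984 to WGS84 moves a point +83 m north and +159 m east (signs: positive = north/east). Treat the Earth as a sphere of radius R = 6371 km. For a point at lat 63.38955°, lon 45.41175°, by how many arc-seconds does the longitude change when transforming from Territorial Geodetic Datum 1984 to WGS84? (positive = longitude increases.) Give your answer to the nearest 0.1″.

Δλ = 11.5″

At latitude 63.38955°, cos φ = 0.447922.
One radian of longitude at latitude φ spans R cos φ, so Δλ = ΔE / (R cos φ) = 159.0 / (6371000 × 0.447922) = 5.5717e-05 rad = 11.492″.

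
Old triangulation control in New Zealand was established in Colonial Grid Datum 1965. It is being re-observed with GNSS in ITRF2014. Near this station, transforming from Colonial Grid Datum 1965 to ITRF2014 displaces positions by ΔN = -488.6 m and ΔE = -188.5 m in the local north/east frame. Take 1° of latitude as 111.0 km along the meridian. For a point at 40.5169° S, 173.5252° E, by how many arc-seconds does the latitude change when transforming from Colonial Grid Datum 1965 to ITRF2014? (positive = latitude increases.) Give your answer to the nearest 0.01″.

1° of latitude = 111.0 km, so Δφ = -488.6 / 111000 = -0.0044018° = -15.846″.

Δφ = -15.85″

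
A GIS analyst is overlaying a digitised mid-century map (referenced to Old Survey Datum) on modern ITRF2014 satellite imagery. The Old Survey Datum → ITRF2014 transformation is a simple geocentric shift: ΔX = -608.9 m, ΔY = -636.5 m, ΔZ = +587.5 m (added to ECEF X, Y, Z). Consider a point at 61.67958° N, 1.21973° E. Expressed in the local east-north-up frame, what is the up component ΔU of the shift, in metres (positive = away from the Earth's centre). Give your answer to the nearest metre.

ΔU = 222 m

The local up (radial) axis is (cos φ cos λ, cos φ sin λ, sin φ), giving ΔU = -288.798 − 6.428 + 517.181 = 221.96 m.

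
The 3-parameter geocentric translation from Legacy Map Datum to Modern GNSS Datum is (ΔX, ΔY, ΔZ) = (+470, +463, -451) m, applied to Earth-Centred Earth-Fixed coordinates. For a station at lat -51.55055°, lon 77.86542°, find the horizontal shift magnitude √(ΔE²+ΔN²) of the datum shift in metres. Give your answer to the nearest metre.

393 m

The local east axis at (φ, λ) is (−sin λ, cos λ, 0), so ΔE = −sin(77.86542°)·470 + cos(77.86542°)·463 = -362.17 m.
The local north axis is (−sin φ cos λ, −sin φ sin λ, cos φ), giving ΔN = 77.374 + 354.500 − 280.443 = 151.43 m.
Horizontal magnitude = √(ΔE² + ΔN²) = √((-362.17)² + 151.43²) = 392.56 m.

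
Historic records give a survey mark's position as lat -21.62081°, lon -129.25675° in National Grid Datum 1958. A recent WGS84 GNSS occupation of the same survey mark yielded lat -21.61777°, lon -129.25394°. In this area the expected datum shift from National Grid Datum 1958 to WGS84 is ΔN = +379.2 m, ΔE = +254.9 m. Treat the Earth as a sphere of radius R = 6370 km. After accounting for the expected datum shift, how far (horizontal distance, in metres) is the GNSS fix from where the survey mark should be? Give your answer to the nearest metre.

54 m

Observed coordinate differences: Δφ = +0.00304°, Δλ = +0.00281°.
Converting to metres (1° lat = 111177 m, cos φ = 0.929643): observed ΔN = 338.0 m, observed ΔE = 290.4 m.
Subtracting the expected shift leaves a residual of 338.0 − (379.2) = -41.2 m north and 290.4 − (254.9) = 35.5 m east.
Residual distance = √((-41.2)² + 35.5²) = 54.4 m.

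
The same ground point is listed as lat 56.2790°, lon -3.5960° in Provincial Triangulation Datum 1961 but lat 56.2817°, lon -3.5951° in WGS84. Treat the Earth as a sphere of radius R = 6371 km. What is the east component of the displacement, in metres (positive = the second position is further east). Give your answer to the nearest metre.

ΔE = 56 m

Δφ = 56.2817° − 56.2790° = +0.0027°; Δλ = -3.5951° − -3.5960° = +0.0009°.
1° along a meridian = πR/180 = 111195 m.
ΔN = Δφ × 111195 = 300.2 m; ΔE = Δλ × 111195 × cos(56.2790°) = +0.0009 × 111195 × 0.555149 = 55.6 m.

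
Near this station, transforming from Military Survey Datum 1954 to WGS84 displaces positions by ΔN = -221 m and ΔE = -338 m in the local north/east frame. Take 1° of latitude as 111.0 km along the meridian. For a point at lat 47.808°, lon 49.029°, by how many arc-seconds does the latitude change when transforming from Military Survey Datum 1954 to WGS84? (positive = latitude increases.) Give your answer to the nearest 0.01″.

1° of latitude = 111.0 km, so Δφ = -221.0 / 111000 = -0.0019910° = -7.168″.

Δφ = -7.17″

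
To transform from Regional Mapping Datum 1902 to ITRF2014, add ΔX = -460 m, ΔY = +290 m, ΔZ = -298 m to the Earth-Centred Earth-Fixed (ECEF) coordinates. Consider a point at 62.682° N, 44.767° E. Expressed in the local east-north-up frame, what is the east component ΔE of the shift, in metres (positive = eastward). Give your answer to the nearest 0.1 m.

ΔE = 529.8 m

The local east axis at (φ, λ) is (−sin λ, cos λ, 0), so ΔE = −sin(44.767°)·(-460) + cos(44.767°)·290 = 529.84 m.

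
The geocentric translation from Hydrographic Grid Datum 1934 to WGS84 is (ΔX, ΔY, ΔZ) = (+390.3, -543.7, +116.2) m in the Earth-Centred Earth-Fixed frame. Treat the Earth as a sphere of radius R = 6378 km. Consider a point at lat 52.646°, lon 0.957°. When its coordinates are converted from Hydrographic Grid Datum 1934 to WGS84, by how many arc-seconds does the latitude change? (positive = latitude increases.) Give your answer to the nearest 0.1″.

sin φ = 0.794902, cos φ = 0.606738, sin λ = 0.016702, cos λ = 0.999861.
North component: ΔN = −sin φ cos λ·ΔX − sin φ sin λ·ΔY + cos φ·ΔZ = −(0.794902)(0.999861)(390.3) − (0.794902)(0.016702)(-543.7) + (0.606738)(116.2) = -232.49 m.
1° of latitude spans πR/180 = 111317 m, so Δφ = -232.49 / 111317 × 3600 = -7.519″.

Δφ = -7.5″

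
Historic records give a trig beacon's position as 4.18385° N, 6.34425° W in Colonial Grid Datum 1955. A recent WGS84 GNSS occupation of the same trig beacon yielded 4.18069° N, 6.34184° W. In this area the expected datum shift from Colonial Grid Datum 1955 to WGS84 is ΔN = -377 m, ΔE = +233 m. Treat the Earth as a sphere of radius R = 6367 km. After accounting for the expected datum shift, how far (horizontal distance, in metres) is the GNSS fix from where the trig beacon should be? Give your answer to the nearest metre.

Observed coordinate differences: Δφ = -0.00316°, Δλ = +0.00241°.
Converting to metres (1° lat = 111125 m, cos φ = 0.997335): observed ΔN = -351.2 m, observed ΔE = 267.1 m.
Subtracting the expected shift leaves a residual of -351.2 − (-377) = 25.8 m north and 267.1 − (233) = 34.1 m east.
Residual distance = √(25.8² + 34.1²) = 42.8 m.

43 m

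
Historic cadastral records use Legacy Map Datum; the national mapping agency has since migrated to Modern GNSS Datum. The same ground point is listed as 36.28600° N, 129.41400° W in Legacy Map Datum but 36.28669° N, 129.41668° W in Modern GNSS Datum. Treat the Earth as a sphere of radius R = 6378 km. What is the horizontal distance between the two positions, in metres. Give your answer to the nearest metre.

Δφ = 36.28669° − 36.28600° = +0.00069°; Δλ = -129.41668° − -129.41400° = -0.00268°.
1° along a meridian = πR/180 = 111317 m.
ΔN = Δφ × 111317 = 76.8 m; ΔE = Δλ × 111317 × cos(36.28600°) = -0.00268 × 111317 × 0.806073 = -240.5 m.
Distance = √(ΔE² + ΔN²) = √((-240.5)² + 76.8²) = 252.4 m.

252 m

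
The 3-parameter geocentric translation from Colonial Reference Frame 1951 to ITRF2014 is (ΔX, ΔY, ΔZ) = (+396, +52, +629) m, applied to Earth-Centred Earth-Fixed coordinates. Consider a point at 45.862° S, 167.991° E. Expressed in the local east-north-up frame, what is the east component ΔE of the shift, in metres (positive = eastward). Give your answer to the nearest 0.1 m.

ΔE = -133.3 m

At φ = -45.862°, λ = 167.991°: sin φ = -0.717665, cos φ = 0.696389, sin λ = 0.208065, cos λ = -0.978115.
ΔE = −sin λ·ΔX + cos λ·ΔY = −(0.208065)·(396) + (-0.978115)·(52) = -133.26 m.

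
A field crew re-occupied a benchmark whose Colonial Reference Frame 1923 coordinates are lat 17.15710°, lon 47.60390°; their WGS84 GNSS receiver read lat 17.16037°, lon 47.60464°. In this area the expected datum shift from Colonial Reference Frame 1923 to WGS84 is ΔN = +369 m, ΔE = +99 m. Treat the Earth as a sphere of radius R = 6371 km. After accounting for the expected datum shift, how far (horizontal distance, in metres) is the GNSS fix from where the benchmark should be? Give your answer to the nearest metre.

Observed coordinate differences: Δφ = +0.00327°, Δλ = +0.00074°.
Converting to metres (1° lat = 111195 m, cos φ = 0.955500): observed ΔN = 363.6 m, observed ΔE = 78.6 m.
Subtracting the expected shift leaves a residual of 363.6 − (369) = -5.4 m north and 78.6 − (99) = -20.4 m east.
Residual distance = √((-5.4)² + (-20.4)²) = 21.1 m.

21 m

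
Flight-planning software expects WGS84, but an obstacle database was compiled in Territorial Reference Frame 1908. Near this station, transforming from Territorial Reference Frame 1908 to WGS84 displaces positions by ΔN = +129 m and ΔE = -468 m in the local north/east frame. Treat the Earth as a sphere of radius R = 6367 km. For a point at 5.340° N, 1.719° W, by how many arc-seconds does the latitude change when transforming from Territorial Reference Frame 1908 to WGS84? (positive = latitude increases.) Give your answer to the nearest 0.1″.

Δφ = 4.2″

On a sphere of radius R, 1 rad of latitude = R, so Δφ = ΔN / R = 129.0 / 6367000 = 2.0261e-05 rad = 4.179″.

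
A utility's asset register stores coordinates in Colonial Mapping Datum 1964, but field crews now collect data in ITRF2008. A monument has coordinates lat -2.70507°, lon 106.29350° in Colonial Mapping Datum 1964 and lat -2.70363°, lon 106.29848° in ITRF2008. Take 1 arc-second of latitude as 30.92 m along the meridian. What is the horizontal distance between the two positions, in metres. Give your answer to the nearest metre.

Δφ = -2.70363° − -2.70507° = +0.00144°; Δλ = 106.29848° − 106.29350° = +0.00498°.
1° of latitude = 3600 × 30.92 = 111312 m.
ΔN = Δφ × 111312 = 160.3 m; ΔE = Δλ × 111312 × cos(-2.70507°) = +0.00498 × 111312 × 0.998886 = 553.7 m.
Distance = √(ΔE² + ΔN²) = √(553.7² + 160.3²) = 576.4 m.

576 m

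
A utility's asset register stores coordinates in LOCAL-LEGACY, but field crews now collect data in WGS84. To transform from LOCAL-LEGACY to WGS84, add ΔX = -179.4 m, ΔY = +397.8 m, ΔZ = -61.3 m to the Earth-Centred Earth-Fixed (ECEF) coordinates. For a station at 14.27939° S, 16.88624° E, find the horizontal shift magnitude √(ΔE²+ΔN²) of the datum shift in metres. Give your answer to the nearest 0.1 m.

The local east axis at (φ, λ) is (−sin λ, cos λ, 0), so ΔE = −sin(16.88624°)·(-179.4) + cos(16.88624°)·397.8 = 432.76 m.
The local north axis is (−sin φ cos λ, −sin φ sin λ, cos φ), giving ΔN = -42.341 + 28.500 − 59.406 = -73.25 m.
Horizontal magnitude = √(ΔE² + ΔN²) = √(432.76² + (-73.25)²) = 438.91 m.

438.9 m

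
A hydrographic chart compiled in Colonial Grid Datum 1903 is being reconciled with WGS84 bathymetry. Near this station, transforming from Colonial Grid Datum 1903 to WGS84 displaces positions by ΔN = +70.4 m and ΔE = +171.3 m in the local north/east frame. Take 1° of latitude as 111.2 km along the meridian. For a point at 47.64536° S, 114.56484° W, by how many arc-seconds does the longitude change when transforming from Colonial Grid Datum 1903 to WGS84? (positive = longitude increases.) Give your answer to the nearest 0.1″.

Δλ = 8.2″

At latitude -47.64536°, cos φ = 0.673718.
1° of longitude at this latitude = 111.2 × cos φ = 74.92 km, so Δλ = 171.3 / 74917.4 = 0.0022865° = 8.231″.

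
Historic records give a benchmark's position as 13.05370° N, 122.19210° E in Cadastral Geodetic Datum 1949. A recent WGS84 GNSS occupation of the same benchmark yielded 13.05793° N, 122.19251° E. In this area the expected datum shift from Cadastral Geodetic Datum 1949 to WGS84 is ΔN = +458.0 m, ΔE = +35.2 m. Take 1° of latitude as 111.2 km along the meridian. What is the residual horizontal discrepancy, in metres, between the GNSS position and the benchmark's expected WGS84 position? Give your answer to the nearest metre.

Observed coordinate differences: Δφ = +0.00423°, Δλ = +0.00041°.
Converting to metres (1° lat = 111200 m, cos φ = 0.974159): observed ΔN = 470.4 m, observed ΔE = 44.4 m.
Subtracting the expected shift leaves a residual of 470.4 − (458.0) = 12.4 m north and 44.4 − (35.2) = 9.2 m east.
Residual distance = √(12.4² + 9.2²) = 15.4 m.

15 m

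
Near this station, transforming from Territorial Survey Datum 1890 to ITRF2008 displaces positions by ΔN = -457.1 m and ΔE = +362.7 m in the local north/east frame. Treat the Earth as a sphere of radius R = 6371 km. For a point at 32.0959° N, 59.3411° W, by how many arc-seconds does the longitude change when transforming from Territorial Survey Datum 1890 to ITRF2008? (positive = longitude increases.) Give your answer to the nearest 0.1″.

Δλ = 13.9″

At latitude 32.0959°, cos φ = 0.847160.
One radian of longitude at latitude φ spans R cos φ, so Δλ = ΔE / (R cos φ) = 362.7 / (6371000 × 0.847160) = 6.7201e-05 rad = 13.861″.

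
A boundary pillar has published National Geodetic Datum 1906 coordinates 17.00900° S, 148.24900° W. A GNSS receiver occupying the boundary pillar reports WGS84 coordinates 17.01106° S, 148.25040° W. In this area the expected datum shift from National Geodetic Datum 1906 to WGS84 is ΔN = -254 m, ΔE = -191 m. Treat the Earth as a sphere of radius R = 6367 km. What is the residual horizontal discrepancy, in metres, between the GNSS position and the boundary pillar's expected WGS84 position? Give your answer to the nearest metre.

49 m

Observed coordinate differences: Δφ = -0.00206°, Δλ = -0.00140°.
Converting to metres (1° lat = 111125 m, cos φ = 0.956259): observed ΔN = -228.9 m, observed ΔE = -148.8 m.
Subtracting the expected shift leaves a residual of -228.9 − (-254) = 25.1 m north and -148.8 − (-191) = 42.2 m east.
Residual distance = √(25.1² + 42.2²) = 49.1 m.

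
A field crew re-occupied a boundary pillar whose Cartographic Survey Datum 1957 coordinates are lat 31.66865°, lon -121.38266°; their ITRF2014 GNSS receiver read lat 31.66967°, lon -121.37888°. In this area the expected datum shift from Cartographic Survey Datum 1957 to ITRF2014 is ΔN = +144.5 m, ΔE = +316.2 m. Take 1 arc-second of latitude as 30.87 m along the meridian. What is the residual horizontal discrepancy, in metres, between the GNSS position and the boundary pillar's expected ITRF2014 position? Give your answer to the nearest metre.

Observed coordinate differences: Δφ = +0.00102°, Δλ = +0.00378°.
Converting to metres (1° lat = 111132 m, cos φ = 0.851098): observed ΔN = 113.4 m, observed ΔE = 357.5 m.
Subtracting the expected shift leaves a residual of 113.4 − (144.5) = -31.1 m north and 357.5 − (316.2) = 41.3 m east.
Residual distance = √((-31.1)² + 41.3²) = 51.8 m.

52 m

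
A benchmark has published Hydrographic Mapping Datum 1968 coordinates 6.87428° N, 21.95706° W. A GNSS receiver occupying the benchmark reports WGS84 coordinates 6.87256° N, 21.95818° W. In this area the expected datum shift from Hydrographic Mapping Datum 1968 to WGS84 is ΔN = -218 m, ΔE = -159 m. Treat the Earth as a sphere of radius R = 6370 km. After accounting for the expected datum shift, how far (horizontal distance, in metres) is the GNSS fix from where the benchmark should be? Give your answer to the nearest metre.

44 m

Observed coordinate differences: Δφ = -0.00172°, Δλ = -0.00112°.
Converting to metres (1° lat = 111177 m, cos φ = 0.992811): observed ΔN = -191.2 m, observed ΔE = -123.6 m.
Subtracting the expected shift leaves a residual of -191.2 − (-218) = 26.8 m north and -123.6 − (-159) = 35.4 m east.
Residual distance = √(26.8² + 35.4²) = 44.4 m.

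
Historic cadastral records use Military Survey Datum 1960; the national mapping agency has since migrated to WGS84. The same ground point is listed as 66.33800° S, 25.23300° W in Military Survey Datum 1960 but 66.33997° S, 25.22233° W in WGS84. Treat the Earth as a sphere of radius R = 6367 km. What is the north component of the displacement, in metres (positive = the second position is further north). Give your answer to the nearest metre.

ΔN = -219 m

Δφ = -66.33997° − -66.33800° = -0.00197°; Δλ = -25.22233° − -25.23300° = +0.01067°.
1° along a meridian = πR/180 = 111125 m.
ΔN = Δφ × 111125 = -218.9 m; ΔE = Δλ × 111125 × cos(-66.33800°) = +0.01067 × 111125 × 0.401340 = 475.9 m.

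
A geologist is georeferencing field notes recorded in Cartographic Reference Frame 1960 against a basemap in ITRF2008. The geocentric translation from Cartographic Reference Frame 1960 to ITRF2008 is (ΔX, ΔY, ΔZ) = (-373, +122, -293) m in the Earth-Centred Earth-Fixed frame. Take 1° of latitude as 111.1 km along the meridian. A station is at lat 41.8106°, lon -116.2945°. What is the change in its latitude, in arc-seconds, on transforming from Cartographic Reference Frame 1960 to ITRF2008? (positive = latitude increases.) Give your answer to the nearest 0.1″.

sin φ = 0.666670, cos φ = 0.745353, sin λ = -0.896529, cos λ = -0.442985.
North component: ΔN = −sin φ cos λ·ΔX − sin φ sin λ·ΔY + cos φ·ΔZ = −(0.666670)(-0.442985)(-373) − (0.666670)(-0.896529)(122) + (0.745353)(-293) = -255.63 m.
1° of latitude spans 111100 m, so Δφ = -255.63 / 111100 × 3600 = -8.283″.

Δφ = -8.3″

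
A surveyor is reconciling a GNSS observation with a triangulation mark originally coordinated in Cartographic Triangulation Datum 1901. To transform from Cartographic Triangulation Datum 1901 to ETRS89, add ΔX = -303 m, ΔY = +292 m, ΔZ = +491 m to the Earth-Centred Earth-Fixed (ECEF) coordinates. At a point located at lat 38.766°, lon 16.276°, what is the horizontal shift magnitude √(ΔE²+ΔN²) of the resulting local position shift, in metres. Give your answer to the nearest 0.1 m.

630.3 m

The local east axis at (φ, λ) is (−sin λ, cos λ, 0), so ΔE = −sin(16.276°)·(-303) + cos(16.276°)·292 = 365.22 m.
The local north axis is (−sin φ cos λ, −sin φ sin λ, cos φ), giving ΔN = 182.117 − 51.242 + 382.837 = 513.71 m.
Horizontal magnitude = √(ΔE² + ΔN²) = √(365.22² + 513.71²) = 630.31 m.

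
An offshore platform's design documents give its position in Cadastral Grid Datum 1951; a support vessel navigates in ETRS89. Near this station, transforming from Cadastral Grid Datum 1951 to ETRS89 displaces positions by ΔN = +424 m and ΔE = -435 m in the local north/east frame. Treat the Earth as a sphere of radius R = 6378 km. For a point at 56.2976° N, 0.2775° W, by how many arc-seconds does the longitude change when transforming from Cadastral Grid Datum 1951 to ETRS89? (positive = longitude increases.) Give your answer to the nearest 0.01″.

At latitude 56.2976°, cos φ = 0.554879.
One radian of longitude at latitude φ spans R cos φ, so Δλ = ΔE / (R cos φ) = -435.0 / (6378000 × 0.554879) = -1.2292e-04 rad = -25.353″.

Δλ = -25.35″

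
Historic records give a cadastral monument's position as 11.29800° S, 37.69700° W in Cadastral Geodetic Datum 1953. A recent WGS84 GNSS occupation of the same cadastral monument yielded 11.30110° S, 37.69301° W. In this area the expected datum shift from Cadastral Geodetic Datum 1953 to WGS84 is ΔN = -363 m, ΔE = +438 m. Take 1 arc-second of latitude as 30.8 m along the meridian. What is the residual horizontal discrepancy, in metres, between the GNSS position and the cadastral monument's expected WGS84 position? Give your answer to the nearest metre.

Observed coordinate differences: Δφ = -0.00310°, Δλ = +0.00399°.
Converting to metres (1° lat = 110880 m, cos φ = 0.980621): observed ΔN = -343.7 m, observed ΔE = 433.8 m.
Subtracting the expected shift leaves a residual of -343.7 − (-363) = 19.3 m north and 433.8 − (438) = -4.2 m east.
Residual distance = √(19.3² + (-4.2)²) = 19.7 m.

20 m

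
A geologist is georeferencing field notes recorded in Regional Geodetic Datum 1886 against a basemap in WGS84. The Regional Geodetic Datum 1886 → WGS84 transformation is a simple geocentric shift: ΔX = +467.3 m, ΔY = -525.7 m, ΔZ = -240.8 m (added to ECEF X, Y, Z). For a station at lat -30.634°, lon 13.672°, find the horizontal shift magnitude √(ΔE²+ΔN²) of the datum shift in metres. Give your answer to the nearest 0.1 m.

622.5 m

At φ = -30.634°, λ = 13.672°: sin φ = -0.509552, cos φ = 0.860440, sin λ = 0.236363, cos λ = 0.971665.
ΔE = −sin λ·ΔX + cos λ·ΔY = −(0.236363)·(467.3) + (0.971665)·(-525.7) = -621.26 m.
ΔN = −sin φ cos λ·ΔX − sin φ sin λ·ΔY + cos φ·ΔZ = −(-0.509552)(0.971665)(467.3) − (-0.509552)(0.236363)(-525.7) + (0.860440)(-240.8) = -39.14 m.
Horizontal magnitude = √(ΔE² + ΔN²) = √((-621.26)² + (-39.14)²) = 622.49 m.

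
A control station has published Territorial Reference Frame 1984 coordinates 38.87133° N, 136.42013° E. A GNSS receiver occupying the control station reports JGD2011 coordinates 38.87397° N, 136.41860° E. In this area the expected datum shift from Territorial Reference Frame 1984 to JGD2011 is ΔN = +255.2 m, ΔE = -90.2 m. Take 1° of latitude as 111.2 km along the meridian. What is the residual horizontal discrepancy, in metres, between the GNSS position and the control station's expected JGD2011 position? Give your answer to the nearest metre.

57 m

Observed coordinate differences: Δφ = +0.00264°, Δλ = -0.00153°.
Converting to metres (1° lat = 111200 m, cos φ = 0.778557): observed ΔN = 293.6 m, observed ΔE = -132.5 m.
Subtracting the expected shift leaves a residual of 293.6 − (255.2) = 38.4 m north and -132.5 − (-90.2) = -42.3 m east.
Residual distance = √(38.4² + (-42.3)²) = 57.1 m.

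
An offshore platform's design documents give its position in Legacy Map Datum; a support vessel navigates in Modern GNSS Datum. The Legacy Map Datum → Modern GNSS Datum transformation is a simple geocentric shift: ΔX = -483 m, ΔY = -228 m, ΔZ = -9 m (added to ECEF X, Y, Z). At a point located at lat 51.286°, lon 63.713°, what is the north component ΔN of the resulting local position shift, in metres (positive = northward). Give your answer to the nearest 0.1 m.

ΔN = 320.8 m

The local north axis is (−sin φ cos λ, −sin φ sin λ, cos φ), giving ΔN = 166.905 + 159.506 − 5.629 = 320.78 m.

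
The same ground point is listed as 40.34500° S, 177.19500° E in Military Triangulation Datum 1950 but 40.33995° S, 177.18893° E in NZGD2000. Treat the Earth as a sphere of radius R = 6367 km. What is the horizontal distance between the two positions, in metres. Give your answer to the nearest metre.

761 m

Δφ = -40.33995° − -40.34500° = +0.00505°; Δλ = 177.18893° − 177.19500° = -0.00607°.
1° along a meridian = πR/180 = 111125 m.
ΔN = Δφ × 111125 = 561.2 m; ΔE = Δλ × 111125 × cos(-40.34500°) = -0.00607 × 111125 × 0.762160 = -514.1 m.
Distance = √(ΔE² + ΔN²) = √((-514.1)² + 561.2²) = 761.1 m.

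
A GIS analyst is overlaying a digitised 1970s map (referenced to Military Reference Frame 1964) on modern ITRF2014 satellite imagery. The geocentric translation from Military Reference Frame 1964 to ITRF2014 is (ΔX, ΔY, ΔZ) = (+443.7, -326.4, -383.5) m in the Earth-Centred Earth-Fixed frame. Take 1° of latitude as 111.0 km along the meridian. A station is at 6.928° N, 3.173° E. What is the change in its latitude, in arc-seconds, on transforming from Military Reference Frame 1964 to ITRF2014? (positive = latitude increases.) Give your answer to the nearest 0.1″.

sin φ = 0.120622, cos φ = 0.992699, sin λ = 0.055351, cos λ = 0.998467.
North component: ΔN = −sin φ cos λ·ΔX − sin φ sin λ·ΔY + cos φ·ΔZ = −(0.120622)(0.998467)(443.7) − (0.120622)(0.055351)(-326.4) + (0.992699)(-383.5) = -431.96 m.
1° of latitude spans 111000 m, so Δφ = -431.96 / 111000 × 3600 = -14.009″.

Δφ = -14.0″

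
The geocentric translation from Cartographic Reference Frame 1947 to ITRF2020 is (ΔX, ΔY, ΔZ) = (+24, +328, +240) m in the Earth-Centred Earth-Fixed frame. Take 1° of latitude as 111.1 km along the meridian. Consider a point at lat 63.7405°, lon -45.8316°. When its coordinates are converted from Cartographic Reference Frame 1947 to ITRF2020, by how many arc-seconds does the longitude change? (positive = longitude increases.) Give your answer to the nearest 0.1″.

Δλ = 18.0″

sin φ = 0.896799, cos φ = 0.442437, sin λ = -0.717295, cos λ = 0.696770.
East component: ΔE = −sin λ·ΔX + cos λ·ΔY = −(-0.717295)(24) + (0.696770)(328) = 245.76 m.
1° of latitude spans 111100 m; at latitude φ, 1° of longitude spans that × cos φ = 49154.8 m, so Δλ = 245.76 / 49154.8 × 3600 = 17.999″.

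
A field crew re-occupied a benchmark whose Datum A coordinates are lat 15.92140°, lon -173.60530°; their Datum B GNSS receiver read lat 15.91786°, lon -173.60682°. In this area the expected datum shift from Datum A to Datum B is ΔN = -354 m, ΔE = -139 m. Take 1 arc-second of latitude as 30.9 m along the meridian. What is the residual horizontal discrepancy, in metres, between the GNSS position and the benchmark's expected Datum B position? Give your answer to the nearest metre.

46 m

Observed coordinate differences: Δφ = -0.00354°, Δλ = -0.00152°.
Converting to metres (1° lat = 111240 m, cos φ = 0.961639): observed ΔN = -393.8 m, observed ΔE = -162.6 m.
Subtracting the expected shift leaves a residual of -393.8 − (-354) = -39.8 m north and -162.6 − (-139) = -23.6 m east.
Residual distance = √((-39.8)² + (-23.6)²) = 46.3 m.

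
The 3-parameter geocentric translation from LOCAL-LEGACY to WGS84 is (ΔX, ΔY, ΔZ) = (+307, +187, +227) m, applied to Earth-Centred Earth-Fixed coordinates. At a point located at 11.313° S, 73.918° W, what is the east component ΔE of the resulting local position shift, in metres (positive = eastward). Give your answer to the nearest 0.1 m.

ΔE = 346.8 m

At φ = -11.313°, λ = -73.918°: sin φ = -0.196169, cos φ = 0.980570, sin λ = -0.960866, cos λ = 0.277013.
ΔE = −sin λ·ΔX + cos λ·ΔY = −(-0.960866)·(307) + (0.277013)·(187) = 346.79 m.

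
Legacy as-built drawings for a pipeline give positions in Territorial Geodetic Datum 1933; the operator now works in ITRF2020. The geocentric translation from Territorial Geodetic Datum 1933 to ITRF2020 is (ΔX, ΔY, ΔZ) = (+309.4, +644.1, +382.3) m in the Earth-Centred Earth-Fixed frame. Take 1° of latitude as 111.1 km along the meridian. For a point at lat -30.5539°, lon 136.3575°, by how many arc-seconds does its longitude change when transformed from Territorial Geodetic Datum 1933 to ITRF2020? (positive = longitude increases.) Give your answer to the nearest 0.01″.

Δλ = -25.57″

sin φ = -0.508349, cos φ = 0.861151, sin λ = 0.690157, cos λ = -0.723660.
East component: ΔE = −sin λ·ΔX + cos λ·ΔY = −(0.690157)(309.4) + (-0.723660)(644.1) = -679.64 m.
1° of latitude spans 111100 m; at latitude φ, 1° of longitude spans that × cos φ = 95673.9 m, so Δλ = -679.64 / 95673.9 × 3600 = -25.574″.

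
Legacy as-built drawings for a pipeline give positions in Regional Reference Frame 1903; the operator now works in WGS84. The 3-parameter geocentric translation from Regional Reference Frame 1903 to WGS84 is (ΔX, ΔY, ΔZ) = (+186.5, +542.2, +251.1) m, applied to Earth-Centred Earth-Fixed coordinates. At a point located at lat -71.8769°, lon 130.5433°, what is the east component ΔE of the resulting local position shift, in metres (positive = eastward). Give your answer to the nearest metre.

At φ = -71.8769°, λ = 130.5433°: sin φ = -0.950390, cos φ = 0.311060, sin λ = 0.759915, cos λ = -0.650023.
ΔE = −sin λ·ΔX + cos λ·ΔY = −(0.759915)·(186.5) + (-0.650023)·(542.2) = -494.17 m.

ΔE = -494 m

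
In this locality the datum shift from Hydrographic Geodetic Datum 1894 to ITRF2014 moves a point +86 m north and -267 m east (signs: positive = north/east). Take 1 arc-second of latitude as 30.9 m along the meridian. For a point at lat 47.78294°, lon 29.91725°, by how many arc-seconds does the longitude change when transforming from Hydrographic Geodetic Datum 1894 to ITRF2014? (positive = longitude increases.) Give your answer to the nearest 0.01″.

Δλ = -12.86″

At latitude 47.78294°, cos φ = 0.671941.
1″ of longitude at this latitude = 30.90 × cos φ = 20.7630 m, so Δλ = -267.0 / 20.7630 = -12.859″.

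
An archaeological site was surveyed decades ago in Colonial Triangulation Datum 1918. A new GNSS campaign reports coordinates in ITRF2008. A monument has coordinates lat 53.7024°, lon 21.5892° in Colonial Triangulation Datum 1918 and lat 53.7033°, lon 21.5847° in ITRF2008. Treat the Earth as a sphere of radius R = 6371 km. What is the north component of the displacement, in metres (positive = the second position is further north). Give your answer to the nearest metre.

ΔN = 100 m

Δφ = 53.7033° − 53.7024° = +0.0009°; Δλ = 21.5847° − 21.5892° = -0.0045°.
1° along a meridian = πR/180 = 111195 m.
ΔN = Δφ × 111195 = 100.1 m; ΔE = Δλ × 111195 × cos(53.7024°) = -0.0045 × 111195 × 0.591979 = -296.2 m.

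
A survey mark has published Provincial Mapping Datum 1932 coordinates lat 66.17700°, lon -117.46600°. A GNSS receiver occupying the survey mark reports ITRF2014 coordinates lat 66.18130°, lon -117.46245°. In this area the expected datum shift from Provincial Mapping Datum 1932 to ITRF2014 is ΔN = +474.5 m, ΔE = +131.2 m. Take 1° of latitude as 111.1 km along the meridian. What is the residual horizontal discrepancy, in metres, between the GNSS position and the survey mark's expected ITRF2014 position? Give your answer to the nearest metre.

28 m

Observed coordinate differences: Δφ = +0.00430°, Δλ = +0.00355°.
Converting to metres (1° lat = 111100 m, cos φ = 0.403913): observed ΔN = 477.7 m, observed ΔE = 159.3 m.
Subtracting the expected shift leaves a residual of 477.7 − (474.5) = 3.2 m north and 159.3 − (131.2) = 28.1 m east.
Residual distance = √(3.2² + 28.1²) = 28.3 m.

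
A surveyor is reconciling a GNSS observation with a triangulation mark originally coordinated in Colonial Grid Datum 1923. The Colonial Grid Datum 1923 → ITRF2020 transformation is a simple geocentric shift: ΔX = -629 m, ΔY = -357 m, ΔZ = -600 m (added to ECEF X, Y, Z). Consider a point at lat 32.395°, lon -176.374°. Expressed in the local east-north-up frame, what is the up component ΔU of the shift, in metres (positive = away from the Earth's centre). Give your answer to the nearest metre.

The local up (radial) axis is (cos φ cos λ, cos φ sin λ, sin φ), giving ΔU = 530.048 + 19.064 − 321.452 = 227.66 m.

ΔU = 228 m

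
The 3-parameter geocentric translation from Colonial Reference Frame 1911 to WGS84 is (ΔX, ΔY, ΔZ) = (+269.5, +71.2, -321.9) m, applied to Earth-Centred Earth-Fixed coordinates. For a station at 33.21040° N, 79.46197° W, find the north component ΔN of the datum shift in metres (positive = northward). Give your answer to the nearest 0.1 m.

ΔN = -258.0 m

The local north axis is (−sin φ cos λ, −sin φ sin λ, cos φ), giving ΔN = -26.996 + 38.340 − 269.322 = -257.98 m.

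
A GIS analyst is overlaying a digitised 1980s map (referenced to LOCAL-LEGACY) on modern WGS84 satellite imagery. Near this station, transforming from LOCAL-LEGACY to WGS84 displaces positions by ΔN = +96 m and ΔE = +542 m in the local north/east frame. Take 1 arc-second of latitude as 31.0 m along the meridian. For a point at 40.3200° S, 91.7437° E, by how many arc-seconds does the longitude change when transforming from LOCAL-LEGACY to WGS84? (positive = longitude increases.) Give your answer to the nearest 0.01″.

Δλ = 22.93″

At latitude -40.3200°, cos φ = 0.762443.
1″ of longitude at this latitude = 31.00 × cos φ = 23.6357 m, so Δλ = 542.0 / 23.6357 = 22.931″.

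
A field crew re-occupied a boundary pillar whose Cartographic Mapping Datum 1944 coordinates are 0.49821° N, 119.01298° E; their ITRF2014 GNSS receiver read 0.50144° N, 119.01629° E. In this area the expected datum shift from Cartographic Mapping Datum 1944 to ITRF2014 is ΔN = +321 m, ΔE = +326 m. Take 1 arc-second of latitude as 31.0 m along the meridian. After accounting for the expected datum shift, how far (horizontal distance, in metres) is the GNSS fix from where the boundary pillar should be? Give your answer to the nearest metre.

59 m

Observed coordinate differences: Δφ = +0.00323°, Δλ = +0.00331°.
Converting to metres (1° lat = 111600 m, cos φ = 0.999962): observed ΔN = 360.5 m, observed ΔE = 369.4 m.
Subtracting the expected shift leaves a residual of 360.5 − (321) = 39.5 m north and 369.4 − (326) = 43.4 m east.
Residual distance = √(39.5² + 43.4²) = 58.6 m.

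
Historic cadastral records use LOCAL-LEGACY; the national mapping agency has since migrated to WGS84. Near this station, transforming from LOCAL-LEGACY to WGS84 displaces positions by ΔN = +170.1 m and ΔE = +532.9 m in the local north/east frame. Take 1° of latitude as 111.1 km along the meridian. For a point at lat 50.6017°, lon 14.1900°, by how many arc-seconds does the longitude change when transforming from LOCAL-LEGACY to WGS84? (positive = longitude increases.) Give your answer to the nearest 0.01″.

At latitude 50.6017°, cos φ = 0.634708.
1° of longitude at this latitude = 111.1 × cos φ = 70.52 km, so Δλ = 532.9 / 70516.0 = 0.0075571° = 27.206″.

Δλ = 27.21″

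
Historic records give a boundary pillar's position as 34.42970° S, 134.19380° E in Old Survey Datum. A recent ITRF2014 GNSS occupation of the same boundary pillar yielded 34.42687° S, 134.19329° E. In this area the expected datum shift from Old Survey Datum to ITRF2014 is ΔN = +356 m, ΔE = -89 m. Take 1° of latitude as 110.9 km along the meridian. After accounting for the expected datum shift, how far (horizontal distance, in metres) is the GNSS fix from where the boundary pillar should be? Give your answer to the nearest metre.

Observed coordinate differences: Δφ = +0.00283°, Δλ = -0.00051°.
Converting to metres (1° lat = 110900 m, cos φ = 0.824821): observed ΔN = 313.8 m, observed ΔE = -46.7 m.
Subtracting the expected shift leaves a residual of 313.8 − (356) = -42.2 m north and -46.7 − (-89) = 42.3 m east.
Residual distance = √((-42.2)² + 42.3²) = 59.8 m.

60 m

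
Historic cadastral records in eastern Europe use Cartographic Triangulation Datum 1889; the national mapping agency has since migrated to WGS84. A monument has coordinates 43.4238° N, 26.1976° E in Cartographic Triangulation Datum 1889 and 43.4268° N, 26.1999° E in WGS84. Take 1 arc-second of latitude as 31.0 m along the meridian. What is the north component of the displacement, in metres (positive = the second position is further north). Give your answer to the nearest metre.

ΔN = 335 m

Δφ = 43.4268° − 43.4238° = +0.0030°; Δλ = 26.1999° − 26.1976° = +0.0023°.
1° of latitude = 3600 × 31.00 = 111600 m.
ΔN = Δφ × 111600 = 334.8 m; ΔE = Δλ × 111600 × cos(43.4238°) = +0.0023 × 111600 × 0.726289 = 186.4 m.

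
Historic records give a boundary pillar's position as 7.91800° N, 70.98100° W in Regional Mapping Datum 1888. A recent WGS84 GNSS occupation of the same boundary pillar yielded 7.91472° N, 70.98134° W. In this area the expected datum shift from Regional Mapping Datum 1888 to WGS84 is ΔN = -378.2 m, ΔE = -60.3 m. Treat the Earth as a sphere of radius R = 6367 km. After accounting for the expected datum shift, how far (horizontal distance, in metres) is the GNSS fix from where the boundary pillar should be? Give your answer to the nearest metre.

Observed coordinate differences: Δφ = -0.00328°, Δλ = -0.00034°.
Converting to metres (1° lat = 111125 m, cos φ = 0.990466): observed ΔN = -364.5 m, observed ΔE = -37.4 m.
Subtracting the expected shift leaves a residual of -364.5 − (-378.2) = 13.7 m north and -37.4 − (-60.3) = 22.9 m east.
Residual distance = √(13.7² + 22.9²) = 26.7 m.

27 m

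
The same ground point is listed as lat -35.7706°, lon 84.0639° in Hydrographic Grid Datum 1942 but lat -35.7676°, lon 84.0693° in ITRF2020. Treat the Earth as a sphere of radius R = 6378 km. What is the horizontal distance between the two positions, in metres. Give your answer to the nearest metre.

591 m

Δφ = -35.7676° − -35.7706° = +0.0030°; Δλ = 84.0693° − 84.0639° = +0.0054°.
1° along a meridian = πR/180 = 111317 m.
ΔN = Δφ × 111317 = 334.0 m; ΔE = Δλ × 111317 × cos(-35.7706°) = +0.0054 × 111317 × 0.811364 = 487.7 m.
Distance = √(ΔE² + ΔN²) = √(487.7² + 334.0²) = 591.1 m.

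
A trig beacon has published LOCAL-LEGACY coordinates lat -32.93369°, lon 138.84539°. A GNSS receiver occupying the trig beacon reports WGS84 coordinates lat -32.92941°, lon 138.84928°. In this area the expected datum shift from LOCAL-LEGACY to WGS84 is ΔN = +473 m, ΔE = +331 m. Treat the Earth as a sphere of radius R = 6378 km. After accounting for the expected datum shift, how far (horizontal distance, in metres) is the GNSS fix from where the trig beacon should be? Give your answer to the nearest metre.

33 m

Observed coordinate differences: Δφ = +0.00428°, Δλ = +0.00389°.
Converting to metres (1° lat = 111317 m, cos φ = 0.839300): observed ΔN = 476.4 m, observed ΔE = 363.4 m.
Subtracting the expected shift leaves a residual of 476.4 − (473) = 3.4 m north and 363.4 − (331) = 32.4 m east.
Residual distance = √(3.4² + 32.4²) = 32.6 m.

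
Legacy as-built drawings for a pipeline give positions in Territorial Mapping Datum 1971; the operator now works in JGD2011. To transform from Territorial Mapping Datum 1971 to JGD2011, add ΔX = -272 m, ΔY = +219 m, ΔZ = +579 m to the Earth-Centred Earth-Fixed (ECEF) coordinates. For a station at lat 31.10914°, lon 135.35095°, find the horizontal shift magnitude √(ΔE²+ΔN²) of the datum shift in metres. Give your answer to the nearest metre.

The local east axis at (φ, λ) is (−sin λ, cos λ, 0), so ΔE = −sin(135.35095°)·(-272) + cos(135.35095°)·219 = 35.35 m.
The local north axis is (−sin φ cos λ, −sin φ sin λ, cos φ), giving ΔN = -99.980 − 79.518 + 495.731 = 316.23 m.
Horizontal magnitude = √(ΔE² + ΔN²) = √(35.35² + 316.23²) = 318.20 m.

318 m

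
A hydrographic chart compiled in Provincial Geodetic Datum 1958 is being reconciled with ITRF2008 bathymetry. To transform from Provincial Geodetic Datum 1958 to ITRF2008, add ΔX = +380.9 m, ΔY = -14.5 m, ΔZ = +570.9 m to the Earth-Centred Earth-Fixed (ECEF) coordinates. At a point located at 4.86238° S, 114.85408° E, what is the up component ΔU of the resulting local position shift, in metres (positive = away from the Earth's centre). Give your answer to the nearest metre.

At φ = -4.86238°, λ = 114.85408°: sin φ = -0.084763, cos φ = 0.996401, sin λ = 0.907381, cos λ = -0.420309.
ΔU = cos φ cos λ·ΔX + cos φ sin λ·ΔY + sin φ·ΔZ = (0.996401)(-0.420309)(380.9) + (0.996401)(0.907381)(-14.5) + (-0.084763)(570.9) = -221.02 m.

ΔU = -221 m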